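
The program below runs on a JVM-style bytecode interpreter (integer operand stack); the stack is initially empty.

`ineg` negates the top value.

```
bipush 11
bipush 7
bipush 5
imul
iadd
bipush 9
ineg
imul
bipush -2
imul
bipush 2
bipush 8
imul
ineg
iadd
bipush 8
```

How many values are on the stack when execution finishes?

2

bipush 11  11
bipush 7   11 7
bipush 5   11 7 5
imul       11 35
iadd       46
bipush 9   46 9
ineg       46 -9
imul       -414
bipush -2  -414 -2
imul       828
bipush 2   828 2
bipush 8   828 2 8
imul       828 16
ineg       828 -16
iadd       812
bipush 8   812 8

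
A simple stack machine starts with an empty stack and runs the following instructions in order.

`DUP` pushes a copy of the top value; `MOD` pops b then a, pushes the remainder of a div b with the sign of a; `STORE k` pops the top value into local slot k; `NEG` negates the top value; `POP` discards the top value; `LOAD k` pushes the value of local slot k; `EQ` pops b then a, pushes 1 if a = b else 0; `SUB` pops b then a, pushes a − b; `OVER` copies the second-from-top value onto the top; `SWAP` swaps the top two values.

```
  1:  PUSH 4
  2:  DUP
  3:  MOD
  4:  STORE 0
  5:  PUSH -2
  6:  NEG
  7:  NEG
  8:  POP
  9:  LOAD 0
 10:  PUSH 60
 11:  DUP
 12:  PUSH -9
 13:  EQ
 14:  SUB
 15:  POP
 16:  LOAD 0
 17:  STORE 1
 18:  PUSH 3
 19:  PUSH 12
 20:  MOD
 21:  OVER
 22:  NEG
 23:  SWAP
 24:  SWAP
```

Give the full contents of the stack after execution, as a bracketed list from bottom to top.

[0, 3, 0]

PUSH 4   [4]
DUP      [4, 4]
MOD      [0]
STORE 0  []
PUSH -2  [-2]
NEG      [2]
NEG      [-2]
POP      []
LOAD 0   [0]
PUSH 60  [0, 60]
DUP      [0, 60, 60]
PUSH -9  [0, 60, 60, -9]
EQ       [0, 60, 0]
SUB      [0, 60]
POP      [0]
LOAD 0   [0, 0]
STORE 1  [0]
PUSH 3   [0, 3]
PUSH 12  [0, 3, 12]
MOD      [0, 3]
OVER     [0, 3, 0]
NEG      [0, 3, 0]
SWAP     [0, 0, 3]
SWAP     [0, 3, 0]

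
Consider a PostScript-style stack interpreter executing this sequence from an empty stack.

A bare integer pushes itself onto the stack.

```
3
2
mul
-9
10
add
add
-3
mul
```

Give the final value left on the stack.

-21

3    [3]
2    [3, 2]
mul  [6]
-9   [6, -9]
10   [6, -9, 10]
add  [6, 1]
add  [7]
-3   [7, -3]
mul  [-21]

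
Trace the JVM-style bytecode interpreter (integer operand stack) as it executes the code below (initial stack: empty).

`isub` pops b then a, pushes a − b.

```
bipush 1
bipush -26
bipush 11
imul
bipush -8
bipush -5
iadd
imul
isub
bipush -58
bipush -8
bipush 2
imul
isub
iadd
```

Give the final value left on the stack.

bipush 1   : 1
bipush -26 : 1 -26
bipush 11  : 1 -26 11
imul       : 1 -286
bipush -8  : 1 -286 -8
bipush -5  : 1 -286 -8 -5
iadd       : 1 -286 -13
imul       : 1 3718
isub       : -3717
bipush -58 : -3717 -58
bipush -8  : -3717 -58 -8
bipush 2   : -3717 -58 -8 2
imul       : -3717 -58 -16
isub       : -3717 -42
iadd       : -3759

-3759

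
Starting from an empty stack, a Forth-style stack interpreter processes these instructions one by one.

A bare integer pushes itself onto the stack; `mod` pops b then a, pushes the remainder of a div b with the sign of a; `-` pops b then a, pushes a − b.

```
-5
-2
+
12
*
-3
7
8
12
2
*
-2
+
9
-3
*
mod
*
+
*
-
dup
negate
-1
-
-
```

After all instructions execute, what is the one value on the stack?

929

-5     → -5
-2     → -5 -2
+      → -7
12     → -7 12
*      → -84
-3     → -84 -3
7      → -84 -3 7
8      → -84 -3 7 8
12     → -84 -3 7 8 12
2      → -84 -3 7 8 12 2
*      → -84 -3 7 8 24
-2     → -84 -3 7 8 24 -2
+      → -84 -3 7 8 22
9      → -84 -3 7 8 22 9
-3     → -84 -3 7 8 22 9 -3
*      → -84 -3 7 8 22 -27
mod    → -84 -3 7 8 22
*      → -84 -3 7 176
+      → -84 -3 183
*      → -84 -549
-      → 465
dup    → 465 465
negate → 465 -465
-1     → 465 -465 -1
-      → 465 -464
-      → 929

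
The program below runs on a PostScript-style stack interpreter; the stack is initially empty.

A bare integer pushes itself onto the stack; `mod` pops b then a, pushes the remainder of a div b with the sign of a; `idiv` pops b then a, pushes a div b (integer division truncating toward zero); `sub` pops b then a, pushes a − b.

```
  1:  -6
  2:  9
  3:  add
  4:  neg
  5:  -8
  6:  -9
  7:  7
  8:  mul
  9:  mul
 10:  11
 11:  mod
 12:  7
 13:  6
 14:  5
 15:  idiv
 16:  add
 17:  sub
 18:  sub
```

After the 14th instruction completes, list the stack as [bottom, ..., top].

-6  → -6
9   → -6 9
add → 3
neg → -3
-8  → -3 -8
-9  → -3 -8 -9
7   → -3 -8 -9 7
mul → -3 -8 -63
mul → -3 504
11  → -3 504 11
mod → -3 9
7   → -3 9 7
6   → -3 9 7 6
5   → -3 9 7 6 5

[-3, 9, 7, 6, 5]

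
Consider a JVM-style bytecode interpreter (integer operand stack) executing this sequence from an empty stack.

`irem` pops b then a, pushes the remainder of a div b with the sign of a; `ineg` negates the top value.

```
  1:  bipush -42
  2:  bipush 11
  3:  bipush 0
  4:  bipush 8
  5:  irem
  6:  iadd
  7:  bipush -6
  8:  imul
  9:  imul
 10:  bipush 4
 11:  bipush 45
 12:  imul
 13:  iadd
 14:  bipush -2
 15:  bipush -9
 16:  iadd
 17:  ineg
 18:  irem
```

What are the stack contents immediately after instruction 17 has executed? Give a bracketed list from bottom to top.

bipush -42  [-42]
bipush 11   [-42, 11]
bipush 0    [-42, 11, 0]
bipush 8    [-42, 11, 0, 8]
irem        [-42, 11, 0]
iadd        [-42, 11]
bipush -6   [-42, 11, -6]
imul        [-42, -66]
imul        [2772]
bipush 4    [2772, 4]
bipush 45   [2772, 4, 45]
imul        [2772, 180]
iadd        [2952]
bipush -2   [2952, -2]
bipush -9   [2952, -2, -9]
iadd        [2952, -11]
ineg        [2952, 11]

[2952, 11]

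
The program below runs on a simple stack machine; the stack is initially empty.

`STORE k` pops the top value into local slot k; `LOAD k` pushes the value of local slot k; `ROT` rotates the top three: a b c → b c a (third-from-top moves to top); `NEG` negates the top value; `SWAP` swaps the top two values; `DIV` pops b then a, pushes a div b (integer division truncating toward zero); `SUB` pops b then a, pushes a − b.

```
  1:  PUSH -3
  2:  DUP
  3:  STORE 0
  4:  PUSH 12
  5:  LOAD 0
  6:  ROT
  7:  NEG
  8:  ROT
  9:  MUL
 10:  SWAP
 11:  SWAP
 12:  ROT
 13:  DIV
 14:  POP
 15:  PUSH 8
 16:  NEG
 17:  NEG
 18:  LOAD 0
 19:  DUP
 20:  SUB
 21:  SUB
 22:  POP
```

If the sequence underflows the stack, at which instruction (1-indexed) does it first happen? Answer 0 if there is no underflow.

PUSH -3 -> [-3]
DUP     -> [-3, -3]
STORE 0 -> [-3]
PUSH 12 -> [-3, 12]
LOAD 0  -> [-3, 12, -3]
ROT     -> [12, -3, -3]
NEG     -> [12, -3, 3]
ROT     -> [-3, 3, 12]
MUL     -> [-3, 36]
SWAP    -> [36, -3]
SWAP    -> [-3, 36]
ROT  — needs 3 operands, stack has 2 → underflow

12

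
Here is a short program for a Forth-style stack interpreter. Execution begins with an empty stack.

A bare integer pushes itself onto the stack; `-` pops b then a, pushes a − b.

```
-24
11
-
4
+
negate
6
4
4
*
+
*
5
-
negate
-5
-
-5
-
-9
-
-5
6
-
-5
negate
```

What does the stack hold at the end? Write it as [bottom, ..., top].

[-658, -11, 5]

-24    → -24
11     → -24 11
-      → -35
4      → -35 4
+      → -31
negate → 31
6      → 31 6
4      → 31 6 4
4      → 31 6 4 4
*      → 31 6 16
+      → 31 22
*      → 682
5      → 682 5
-      → 677
negate → -677
-5     → -677 -5
-      → -672
-5     → -672 -5
-      → -667
-9     → -667 -9
-      → -658
-5     → -658 -5
6      → -658 -5 6
-      → -658 -11
-5     → -658 -11 -5
negate → -658 -11 5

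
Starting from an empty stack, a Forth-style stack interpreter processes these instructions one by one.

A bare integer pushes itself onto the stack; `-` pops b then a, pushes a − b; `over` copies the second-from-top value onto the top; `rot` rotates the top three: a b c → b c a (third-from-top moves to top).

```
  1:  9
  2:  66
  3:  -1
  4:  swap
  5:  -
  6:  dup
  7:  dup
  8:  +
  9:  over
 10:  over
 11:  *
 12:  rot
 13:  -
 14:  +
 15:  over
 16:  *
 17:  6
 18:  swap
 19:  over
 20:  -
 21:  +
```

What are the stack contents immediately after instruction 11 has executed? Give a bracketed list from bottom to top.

9    : 9
66   : 9 66
-1   : 9 66 -1
swap : 9 -1 66
-    : 9 -67
dup  : 9 -67 -67
dup  : 9 -67 -67 -67
+    : 9 -67 -134
over : 9 -67 -134 -67
over : 9 -67 -134 -67 -134
*    : 9 -67 -134 8978

[9, -67, -134, 8978]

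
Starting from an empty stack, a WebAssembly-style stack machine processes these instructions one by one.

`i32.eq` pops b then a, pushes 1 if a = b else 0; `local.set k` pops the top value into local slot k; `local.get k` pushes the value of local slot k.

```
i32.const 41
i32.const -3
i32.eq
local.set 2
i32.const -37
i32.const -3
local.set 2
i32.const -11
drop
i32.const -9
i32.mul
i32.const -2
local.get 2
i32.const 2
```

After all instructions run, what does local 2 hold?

i32.const 41  : [41]
i32.const -3  : [41, -3]
i32.eq        : [0]
local.set 2   : []
i32.const -37 : [-37]
i32.const -3  : [-37, -3]
local.set 2   : [-37]
i32.const -11 : [-37, -11]
drop          : [-37]
i32.const -9  : [-37, -9]
i32.mul       : [333]
i32.const -2  : [333, -2]
local.get 2   : [333, -2, -3]
i32.const 2   : [333, -2, -3, 2]

-3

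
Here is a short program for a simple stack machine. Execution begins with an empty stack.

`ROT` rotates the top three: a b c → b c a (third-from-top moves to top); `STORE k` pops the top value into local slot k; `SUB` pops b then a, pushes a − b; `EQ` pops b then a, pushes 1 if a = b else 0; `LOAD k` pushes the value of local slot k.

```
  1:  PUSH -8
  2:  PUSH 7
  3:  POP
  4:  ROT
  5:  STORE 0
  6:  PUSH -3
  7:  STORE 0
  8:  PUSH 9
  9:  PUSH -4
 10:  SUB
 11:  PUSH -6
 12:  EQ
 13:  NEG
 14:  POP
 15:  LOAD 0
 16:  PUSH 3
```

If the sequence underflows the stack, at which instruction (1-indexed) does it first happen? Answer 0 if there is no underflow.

PUSH -8 : -8
PUSH 7  : -8 7
POP     : -8
ROT  — needs 3 operands, stack has 1 → underflow

4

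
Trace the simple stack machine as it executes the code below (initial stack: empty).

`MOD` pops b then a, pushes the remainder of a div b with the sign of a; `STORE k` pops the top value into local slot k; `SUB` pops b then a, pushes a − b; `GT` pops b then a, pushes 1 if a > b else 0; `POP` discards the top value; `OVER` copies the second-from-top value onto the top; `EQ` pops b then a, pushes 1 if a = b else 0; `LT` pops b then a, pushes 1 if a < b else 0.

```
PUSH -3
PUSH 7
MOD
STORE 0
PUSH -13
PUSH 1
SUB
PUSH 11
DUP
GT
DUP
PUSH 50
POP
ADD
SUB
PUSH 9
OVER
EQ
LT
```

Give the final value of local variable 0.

-3

PUSH -3   [-3]
PUSH 7    [-3, 7]
MOD       [-3]
STORE 0   []
PUSH -13  [-13]
PUSH 1    [-13, 1]
SUB       [-14]
PUSH 11   [-14, 11]
DUP       [-14, 11, 11]
GT        [-14, 0]
DUP       [-14, 0, 0]
PUSH 50   [-14, 0, 0, 50]
POP       [-14, 0, 0]
ADD       [-14, 0]
SUB       [-14]
PUSH 9    [-14, 9]
OVER      [-14, 9, -14]
EQ        [-14, 0]
LT        [1]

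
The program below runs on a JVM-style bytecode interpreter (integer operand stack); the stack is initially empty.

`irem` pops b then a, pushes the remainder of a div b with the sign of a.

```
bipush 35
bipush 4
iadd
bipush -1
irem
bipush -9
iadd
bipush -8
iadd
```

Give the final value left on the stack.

-17

bipush 35 → [35]
bipush 4  → [35, 4]
iadd      → [39]
bipush -1 → [39, -1]
irem      → [0]
bipush -9 → [0, -9]
iadd      → [-9]
bipush -8 → [-9, -8]
iadd      → [-17]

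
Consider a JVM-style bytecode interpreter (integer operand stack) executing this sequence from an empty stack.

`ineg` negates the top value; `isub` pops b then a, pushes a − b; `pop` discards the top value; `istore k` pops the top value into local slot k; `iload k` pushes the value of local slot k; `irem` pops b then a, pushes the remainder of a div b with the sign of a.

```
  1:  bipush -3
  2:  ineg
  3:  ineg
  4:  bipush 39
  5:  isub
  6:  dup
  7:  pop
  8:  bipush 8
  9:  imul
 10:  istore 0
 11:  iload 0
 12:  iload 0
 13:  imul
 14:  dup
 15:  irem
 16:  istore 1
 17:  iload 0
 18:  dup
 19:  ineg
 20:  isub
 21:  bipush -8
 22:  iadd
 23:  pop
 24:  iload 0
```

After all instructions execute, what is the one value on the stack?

-336

bipush -3 : -3
ineg      : 3
ineg      : -3
bipush 39 : -3 39
isub      : -42
dup       : -42 -42
pop       : -42
bipush 8  : -42 8
imul      : -336
istore 0  : (empty)
iload 0   : -336
iload 0   : -336 -336
imul      : 112896
dup       : 112896 112896
irem      : 0
istore 1  : (empty)
iload 0   : -336
dup       : -336 -336
ineg      : -336 336
isub      : -672
bipush -8 : -672 -8
iadd      : -680
pop       : (empty)
iload 0   : -336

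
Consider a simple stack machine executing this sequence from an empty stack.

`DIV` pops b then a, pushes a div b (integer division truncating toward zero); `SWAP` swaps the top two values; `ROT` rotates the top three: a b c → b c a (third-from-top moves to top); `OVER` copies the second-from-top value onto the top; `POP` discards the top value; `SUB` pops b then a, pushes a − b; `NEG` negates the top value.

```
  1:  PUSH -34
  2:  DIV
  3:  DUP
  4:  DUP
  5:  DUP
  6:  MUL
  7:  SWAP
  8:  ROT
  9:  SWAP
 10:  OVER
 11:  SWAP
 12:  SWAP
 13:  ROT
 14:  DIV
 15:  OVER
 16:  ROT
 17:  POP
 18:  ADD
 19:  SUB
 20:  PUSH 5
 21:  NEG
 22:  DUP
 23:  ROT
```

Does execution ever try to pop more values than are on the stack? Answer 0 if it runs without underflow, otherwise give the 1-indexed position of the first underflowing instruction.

2

PUSH -34  -34
DIV  — needs 2 operands, stack has 1 → underflow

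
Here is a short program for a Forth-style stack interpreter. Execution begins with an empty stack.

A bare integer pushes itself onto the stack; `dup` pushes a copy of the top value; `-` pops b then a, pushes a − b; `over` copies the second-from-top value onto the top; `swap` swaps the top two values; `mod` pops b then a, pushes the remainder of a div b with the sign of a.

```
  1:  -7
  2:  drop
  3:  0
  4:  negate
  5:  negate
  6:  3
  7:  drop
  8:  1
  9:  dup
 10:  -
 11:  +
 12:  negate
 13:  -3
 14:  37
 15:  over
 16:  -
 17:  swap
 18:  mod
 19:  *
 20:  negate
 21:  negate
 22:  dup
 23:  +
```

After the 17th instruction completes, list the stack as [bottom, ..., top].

-7     → -7
drop   → (empty)
0      → 0
negate → 0
negate → 0
3      → 0 3
drop   → 0
1      → 0 1
dup    → 0 1 1
-      → 0 0
+      → 0
negate → 0
-3     → 0 -3
37     → 0 -3 37
over   → 0 -3 37 -3
-      → 0 -3 40
swap   → 0 40 -3

[0, 40, -3]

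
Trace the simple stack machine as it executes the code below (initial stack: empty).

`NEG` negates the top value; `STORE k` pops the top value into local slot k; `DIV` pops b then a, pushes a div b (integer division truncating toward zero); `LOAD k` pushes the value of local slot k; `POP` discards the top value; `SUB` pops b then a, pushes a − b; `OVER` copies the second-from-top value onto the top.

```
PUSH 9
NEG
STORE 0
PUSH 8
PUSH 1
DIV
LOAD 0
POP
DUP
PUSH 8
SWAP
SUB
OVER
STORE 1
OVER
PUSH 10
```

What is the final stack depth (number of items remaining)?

4

PUSH 9  -> [9]
NEG     -> [-9]
STORE 0 -> []
PUSH 8  -> [8]
PUSH 1  -> [8, 1]
DIV     -> [8]
LOAD 0  -> [8, -9]
POP     -> [8]
DUP     -> [8, 8]
PUSH 8  -> [8, 8, 8]
SWAP    -> [8, 8, 8]
SUB     -> [8, 0]
OVER    -> [8, 0, 8]
STORE 1 -> [8, 0]
OVER    -> [8, 0, 8]
PUSH 10 -> [8, 0, 8, 10]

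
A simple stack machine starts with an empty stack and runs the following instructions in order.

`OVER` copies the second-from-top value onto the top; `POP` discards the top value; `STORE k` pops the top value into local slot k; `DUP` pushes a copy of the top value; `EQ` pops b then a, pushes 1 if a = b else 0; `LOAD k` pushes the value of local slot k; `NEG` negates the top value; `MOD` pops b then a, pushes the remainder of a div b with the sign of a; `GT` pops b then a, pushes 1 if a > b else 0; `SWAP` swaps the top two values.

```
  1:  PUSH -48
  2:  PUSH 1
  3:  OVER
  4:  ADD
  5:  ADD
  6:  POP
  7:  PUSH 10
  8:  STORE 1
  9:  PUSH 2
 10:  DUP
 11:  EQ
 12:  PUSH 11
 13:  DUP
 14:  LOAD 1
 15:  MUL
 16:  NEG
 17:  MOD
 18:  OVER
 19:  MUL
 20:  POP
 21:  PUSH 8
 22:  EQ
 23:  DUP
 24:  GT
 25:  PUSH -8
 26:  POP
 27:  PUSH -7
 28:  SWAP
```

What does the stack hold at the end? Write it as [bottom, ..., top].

[-7, 0]

PUSH -48 → [-48]
PUSH 1   → [-48, 1]
OVER     → [-48, 1, -48]
ADD      → [-48, -47]
ADD      → [-95]
POP      → []
PUSH 10  → [10]
STORE 1  → []
PUSH 2   → [2]
DUP      → [2, 2]
EQ       → [1]
PUSH 11  → [1, 11]
DUP      → [1, 11, 11]
LOAD 1   → [1, 11, 11, 10]
MUL      → [1, 11, 110]
NEG      → [1, 11, -110]
MOD      → [1, 11]
OVER     → [1, 11, 1]
MUL      → [1, 11]
POP      → [1]
PUSH 8   → [1, 8]
EQ       → [0]
DUP      → [0, 0]
GT       → [0]
PUSH -8  → [0, -8]
POP      → [0]
PUSH -7  → [0, -7]
SWAP     → [-7, 0]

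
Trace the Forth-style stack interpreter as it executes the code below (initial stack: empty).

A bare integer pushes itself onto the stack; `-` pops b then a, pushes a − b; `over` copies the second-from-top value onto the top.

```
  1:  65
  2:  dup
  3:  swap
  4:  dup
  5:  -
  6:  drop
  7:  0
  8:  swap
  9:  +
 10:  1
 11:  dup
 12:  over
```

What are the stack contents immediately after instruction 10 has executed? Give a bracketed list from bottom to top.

[65, 1]

65   : [65]
dup  : [65, 65]
swap : [65, 65]
dup  : [65, 65, 65]
-    : [65, 0]
drop : [65]
0    : [65, 0]
swap : [0, 65]
+    : [65]
1    : [65, 1]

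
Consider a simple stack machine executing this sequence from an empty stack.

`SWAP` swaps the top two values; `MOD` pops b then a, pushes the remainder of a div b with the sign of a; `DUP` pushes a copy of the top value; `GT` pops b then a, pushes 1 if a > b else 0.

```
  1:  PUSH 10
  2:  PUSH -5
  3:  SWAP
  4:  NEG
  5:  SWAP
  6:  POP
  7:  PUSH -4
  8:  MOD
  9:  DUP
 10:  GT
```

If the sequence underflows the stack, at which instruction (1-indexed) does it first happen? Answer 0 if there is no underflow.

0

PUSH 10  [10]
PUSH -5  [10, -5]
SWAP     [-5, 10]
NEG      [-5, -10]
SWAP     [-10, -5]
POP      [-10]
PUSH -4  [-10, -4]
MOD      [-2]
DUP      [-2, -2]
GT       [0]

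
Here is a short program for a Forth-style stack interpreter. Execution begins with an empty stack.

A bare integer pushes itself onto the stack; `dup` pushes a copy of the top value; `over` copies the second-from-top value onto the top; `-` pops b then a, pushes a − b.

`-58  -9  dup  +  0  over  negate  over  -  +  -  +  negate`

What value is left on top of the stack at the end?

94

-58     -58
-9      -58 -9
dup     -58 -9 -9
+       -58 -18
0       -58 -18 0
over    -58 -18 0 -18
negate  -58 -18 0 18
over    -58 -18 0 18 0
-       -58 -18 0 18
+       -58 -18 18
-       -58 -36
+       -94
negate  94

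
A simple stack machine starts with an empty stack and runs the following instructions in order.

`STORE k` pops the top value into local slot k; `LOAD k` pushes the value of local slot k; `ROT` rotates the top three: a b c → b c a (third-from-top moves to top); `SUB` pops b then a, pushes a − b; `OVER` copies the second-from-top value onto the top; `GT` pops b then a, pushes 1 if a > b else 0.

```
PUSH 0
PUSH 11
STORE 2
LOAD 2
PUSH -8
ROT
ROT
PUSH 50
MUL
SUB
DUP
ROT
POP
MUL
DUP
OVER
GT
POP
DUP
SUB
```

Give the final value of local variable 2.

PUSH 0  → 0
PUSH 11 → 0 11
STORE 2 → 0
LOAD 2  → 0 11
PUSH -8 → 0 11 -8
ROT     → 11 -8 0
ROT     → -8 0 11
PUSH 50 → -8 0 11 50
MUL     → -8 0 550
SUB     → -8 -550
DUP     → -8 -550 -550
ROT     → -550 -550 -8
POP     → -550 -550
MUL     → 302500
DUP     → 302500 302500
OVER    → 302500 302500 302500
GT      → 302500 0
POP     → 302500
DUP     → 302500 302500
SUB     → 0

11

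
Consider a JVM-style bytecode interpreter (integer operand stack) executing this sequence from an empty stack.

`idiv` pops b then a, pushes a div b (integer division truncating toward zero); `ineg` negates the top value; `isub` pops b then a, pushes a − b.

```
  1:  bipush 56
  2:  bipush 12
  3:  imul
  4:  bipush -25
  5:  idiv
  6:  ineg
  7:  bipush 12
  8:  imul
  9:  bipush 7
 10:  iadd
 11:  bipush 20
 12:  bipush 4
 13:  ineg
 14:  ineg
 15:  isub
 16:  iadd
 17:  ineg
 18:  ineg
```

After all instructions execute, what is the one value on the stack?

bipush 56  → 56
bipush 12  → 56 12
imul       → 672
bipush -25 → 672 -25
idiv       → -26
ineg       → 26
bipush 12  → 26 12
imul       → 312
bipush 7   → 312 7
iadd       → 319
bipush 20  → 319 20
bipush 4   → 319 20 4
ineg       → 319 20 -4
ineg       → 319 20 4
isub       → 319 16
iadd       → 335
ineg       → -335
ineg       → 335

335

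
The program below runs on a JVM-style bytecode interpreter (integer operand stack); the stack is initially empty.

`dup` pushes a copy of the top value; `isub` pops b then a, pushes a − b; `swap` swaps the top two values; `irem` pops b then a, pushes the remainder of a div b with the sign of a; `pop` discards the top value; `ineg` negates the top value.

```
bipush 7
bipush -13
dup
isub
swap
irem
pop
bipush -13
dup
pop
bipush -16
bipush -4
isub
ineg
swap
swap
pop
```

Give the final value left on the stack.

bipush 7   → 7
bipush -13 → 7 -13
dup        → 7 -13 -13
isub       → 7 0
swap       → 0 7
irem       → 0
pop        → (empty)
bipush -13 → -13
dup        → -13 -13
pop        → -13
bipush -16 → -13 -16
bipush -4  → -13 -16 -4
isub       → -13 -12
ineg       → -13 12
swap       → 12 -13
swap       → -13 12
pop        → -13

-13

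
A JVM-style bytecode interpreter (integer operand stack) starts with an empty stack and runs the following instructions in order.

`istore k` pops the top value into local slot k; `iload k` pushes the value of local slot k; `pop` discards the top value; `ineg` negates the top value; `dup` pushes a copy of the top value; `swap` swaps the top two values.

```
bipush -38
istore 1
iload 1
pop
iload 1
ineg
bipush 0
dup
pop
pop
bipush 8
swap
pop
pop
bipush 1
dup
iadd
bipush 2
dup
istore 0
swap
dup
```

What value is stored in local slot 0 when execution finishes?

2

bipush -38 → [-38]
istore 1   → []
iload 1    → [-38]
pop        → []
iload 1    → [-38]
ineg       → [38]
bipush 0   → [38, 0]
dup        → [38, 0, 0]
pop        → [38, 0]
pop        → [38]
bipush 8   → [38, 8]
swap       → [8, 38]
pop        → [8]
pop        → []
bipush 1   → [1]
dup        → [1, 1]
iadd       → [2]
bipush 2   → [2, 2]
dup        → [2, 2, 2]
istore 0   → [2, 2]
swap       → [2, 2]
dup        → [2, 2, 2]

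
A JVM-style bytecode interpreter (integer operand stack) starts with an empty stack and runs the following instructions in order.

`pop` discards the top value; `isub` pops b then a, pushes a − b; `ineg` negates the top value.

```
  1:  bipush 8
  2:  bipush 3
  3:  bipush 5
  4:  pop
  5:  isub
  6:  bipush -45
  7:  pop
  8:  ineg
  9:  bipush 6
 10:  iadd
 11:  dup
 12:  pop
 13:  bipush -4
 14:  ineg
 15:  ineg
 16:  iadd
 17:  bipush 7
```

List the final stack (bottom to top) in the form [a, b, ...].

[-3, 7]

bipush 8   -> 8
bipush 3   -> 8 3
bipush 5   -> 8 3 5
pop        -> 8 3
isub       -> 5
bipush -45 -> 5 -45
pop        -> 5
ineg       -> -5
bipush 6   -> -5 6
iadd       -> 1
dup        -> 1 1
pop        -> 1
bipush -4  -> 1 -4
ineg       -> 1 4
ineg       -> 1 -4
iadd       -> -3
bipush 7   -> -3 7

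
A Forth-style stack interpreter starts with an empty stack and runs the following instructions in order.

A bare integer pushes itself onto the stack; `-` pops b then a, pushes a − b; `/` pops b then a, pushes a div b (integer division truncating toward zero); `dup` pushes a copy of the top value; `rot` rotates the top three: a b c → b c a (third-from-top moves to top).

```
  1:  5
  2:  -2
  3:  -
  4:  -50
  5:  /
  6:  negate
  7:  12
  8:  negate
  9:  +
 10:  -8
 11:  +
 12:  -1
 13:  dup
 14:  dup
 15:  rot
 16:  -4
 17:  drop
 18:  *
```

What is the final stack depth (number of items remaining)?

3

5      → [5]
-2     → [5, -2]
-      → [7]
-50    → [7, -50]
/      → [0]
negate → [0]
12     → [0, 12]
negate → [0, -12]
+      → [-12]
-8     → [-12, -8]
+      → [-20]
-1     → [-20, -1]
dup    → [-20, -1, -1]
dup    → [-20, -1, -1, -1]
rot    → [-20, -1, -1, -1]
-4     → [-20, -1, -1, -1, -4]
drop   → [-20, -1, -1, -1]
*      → [-20, -1, 1]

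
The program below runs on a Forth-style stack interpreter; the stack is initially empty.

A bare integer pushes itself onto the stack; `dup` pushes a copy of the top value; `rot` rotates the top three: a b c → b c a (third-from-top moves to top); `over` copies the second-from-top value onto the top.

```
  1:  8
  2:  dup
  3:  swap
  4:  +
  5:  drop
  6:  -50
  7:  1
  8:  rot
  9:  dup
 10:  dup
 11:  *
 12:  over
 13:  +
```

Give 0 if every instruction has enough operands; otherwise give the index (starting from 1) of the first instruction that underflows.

8    : 8
dup  : 8 8
swap : 8 8
+    : 16
drop : (empty)
-50  : -50
1    : -50 1
rot  — needs 3 operands, stack has 2 → underflow

8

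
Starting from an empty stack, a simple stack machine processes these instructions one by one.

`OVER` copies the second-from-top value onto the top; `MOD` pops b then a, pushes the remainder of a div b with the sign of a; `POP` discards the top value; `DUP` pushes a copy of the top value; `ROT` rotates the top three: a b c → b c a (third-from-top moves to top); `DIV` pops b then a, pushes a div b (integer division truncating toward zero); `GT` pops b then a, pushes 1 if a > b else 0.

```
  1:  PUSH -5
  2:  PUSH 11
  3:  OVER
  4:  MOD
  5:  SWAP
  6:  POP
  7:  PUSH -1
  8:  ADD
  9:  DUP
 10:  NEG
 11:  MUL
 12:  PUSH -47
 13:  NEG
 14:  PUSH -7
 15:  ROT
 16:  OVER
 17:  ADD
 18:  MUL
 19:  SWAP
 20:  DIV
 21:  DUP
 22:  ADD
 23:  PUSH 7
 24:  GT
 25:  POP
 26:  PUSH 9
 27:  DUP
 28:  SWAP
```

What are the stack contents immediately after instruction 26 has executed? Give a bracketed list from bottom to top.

[9]

PUSH -5   -5
PUSH 11   -5 11
OVER      -5 11 -5
MOD       -5 1
SWAP      1 -5
POP       1
PUSH -1   1 -1
ADD       0
DUP       0 0
NEG       0 0
MUL       0
PUSH -47  0 -47
NEG       0 47
PUSH -7   0 47 -7
ROT       47 -7 0
OVER      47 -7 0 -7
ADD       47 -7 -7
MUL       47 49
SWAP      49 47
DIV       1
DUP       1 1
ADD       2
PUSH 7    2 7
GT        0
POP       (empty)
PUSH 9    9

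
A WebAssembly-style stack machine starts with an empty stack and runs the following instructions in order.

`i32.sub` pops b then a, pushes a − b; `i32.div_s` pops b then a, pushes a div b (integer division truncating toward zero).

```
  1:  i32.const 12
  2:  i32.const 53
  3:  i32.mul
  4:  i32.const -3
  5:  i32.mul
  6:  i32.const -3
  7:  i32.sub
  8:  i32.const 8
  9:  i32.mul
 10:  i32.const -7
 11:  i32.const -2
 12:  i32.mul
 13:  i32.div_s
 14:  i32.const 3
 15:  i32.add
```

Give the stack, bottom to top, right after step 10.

i32.const 12 : 12
i32.const 53 : 12 53
i32.mul      : 636
i32.const -3 : 636 -3
i32.mul      : -1908
i32.const -3 : -1908 -3
i32.sub      : -1905
i32.const 8  : -1905 8
i32.mul      : -15240
i32.const -7 : -15240 -7

[-15240, -7]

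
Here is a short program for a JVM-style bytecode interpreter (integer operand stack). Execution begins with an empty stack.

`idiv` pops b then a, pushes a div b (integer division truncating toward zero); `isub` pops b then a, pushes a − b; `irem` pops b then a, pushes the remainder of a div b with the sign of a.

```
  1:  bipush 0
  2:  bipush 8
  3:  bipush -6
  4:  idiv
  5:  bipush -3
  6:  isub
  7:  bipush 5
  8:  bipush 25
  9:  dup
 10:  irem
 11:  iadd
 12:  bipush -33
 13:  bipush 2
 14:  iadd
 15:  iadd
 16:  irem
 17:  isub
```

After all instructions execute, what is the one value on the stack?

-2

bipush 0   : 0
bipush 8   : 0 8
bipush -6  : 0 8 -6
idiv       : 0 -1
bipush -3  : 0 -1 -3
isub       : 0 2
bipush 5   : 0 2 5
bipush 25  : 0 2 5 25
dup        : 0 2 5 25 25
irem       : 0 2 5 0
iadd       : 0 2 5
bipush -33 : 0 2 5 -33
bipush 2   : 0 2 5 -33 2
iadd       : 0 2 5 -31
iadd       : 0 2 -26
irem       : 0 2
isub       : -2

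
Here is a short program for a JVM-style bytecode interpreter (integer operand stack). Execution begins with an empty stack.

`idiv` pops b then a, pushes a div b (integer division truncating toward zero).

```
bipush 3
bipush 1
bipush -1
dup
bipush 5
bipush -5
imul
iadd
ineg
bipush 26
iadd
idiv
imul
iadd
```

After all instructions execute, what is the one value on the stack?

3

bipush 3  → [3]
bipush 1  → [3, 1]
bipush -1 → [3, 1, -1]
dup       → [3, 1, -1, -1]
bipush 5  → [3, 1, -1, -1, 5]
bipush -5 → [3, 1, -1, -1, 5, -5]
imul      → [3, 1, -1, -1, -25]
iadd      → [3, 1, -1, -26]
ineg      → [3, 1, -1, 26]
bipush 26 → [3, 1, -1, 26, 26]
iadd      → [3, 1, -1, 52]
idiv      → [3, 1, 0]
imul      → [3, 0]
iadd      → [3]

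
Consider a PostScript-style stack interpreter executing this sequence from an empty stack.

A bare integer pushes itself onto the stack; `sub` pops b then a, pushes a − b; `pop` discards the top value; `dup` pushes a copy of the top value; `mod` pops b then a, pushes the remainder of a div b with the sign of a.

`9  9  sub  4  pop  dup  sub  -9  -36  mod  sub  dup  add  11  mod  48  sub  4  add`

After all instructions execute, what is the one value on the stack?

-37

9    [9]
9    [9, 9]
sub  [0]
4    [0, 4]
pop  [0]
dup  [0, 0]
sub  [0]
-9   [0, -9]
-36  [0, -9, -36]
mod  [0, -9]
sub  [9]
dup  [9, 9]
add  [18]
11   [18, 11]
mod  [7]
48   [7, 48]
sub  [-41]
4    [-41, 4]
add  [-37]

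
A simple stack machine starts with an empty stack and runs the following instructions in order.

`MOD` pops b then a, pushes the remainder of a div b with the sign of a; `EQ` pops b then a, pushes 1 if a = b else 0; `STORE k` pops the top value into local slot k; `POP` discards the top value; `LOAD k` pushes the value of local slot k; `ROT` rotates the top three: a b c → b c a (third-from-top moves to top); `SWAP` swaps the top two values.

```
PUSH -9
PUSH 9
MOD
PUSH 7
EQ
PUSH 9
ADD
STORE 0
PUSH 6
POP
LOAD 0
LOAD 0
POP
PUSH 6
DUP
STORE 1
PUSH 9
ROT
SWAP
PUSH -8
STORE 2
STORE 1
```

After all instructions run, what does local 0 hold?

9

PUSH -9  [-9]
PUSH 9   [-9, 9]
MOD      [0]
PUSH 7   [0, 7]
EQ       [0]
PUSH 9   [0, 9]
ADD      [9]
STORE 0  []
PUSH 6   [6]
POP      []
LOAD 0   [9]
LOAD 0   [9, 9]
POP      [9]
PUSH 6   [9, 6]
DUP      [9, 6, 6]
STORE 1  [9, 6]
PUSH 9   [9, 6, 9]
ROT      [6, 9, 9]
SWAP     [6, 9, 9]
PUSH -8  [6, 9, 9, -8]
STORE 2  [6, 9, 9]
STORE 1  [6, 9]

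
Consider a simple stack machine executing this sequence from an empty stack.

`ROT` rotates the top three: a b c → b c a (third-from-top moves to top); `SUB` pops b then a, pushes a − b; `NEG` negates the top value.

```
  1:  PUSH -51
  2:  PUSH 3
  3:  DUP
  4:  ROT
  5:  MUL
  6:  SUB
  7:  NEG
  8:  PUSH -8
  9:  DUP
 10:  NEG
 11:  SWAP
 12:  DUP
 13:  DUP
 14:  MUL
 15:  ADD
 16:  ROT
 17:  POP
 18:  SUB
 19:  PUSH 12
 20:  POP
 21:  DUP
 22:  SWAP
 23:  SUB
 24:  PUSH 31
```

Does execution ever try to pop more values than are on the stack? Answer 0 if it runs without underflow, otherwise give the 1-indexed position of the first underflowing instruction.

PUSH -51 → [-51]
PUSH 3   → [-51, 3]
DUP      → [-51, 3, 3]
ROT      → [3, 3, -51]
MUL      → [3, -153]
SUB      → [156]
NEG      → [-156]
PUSH -8  → [-156, -8]
DUP      → [-156, -8, -8]
NEG      → [-156, -8, 8]
SWAP     → [-156, 8, -8]
DUP      → [-156, 8, -8, -8]
DUP      → [-156, 8, -8, -8, -8]
MUL      → [-156, 8, -8, 64]
ADD      → [-156, 8, 56]
ROT      → [8, 56, -156]
POP      → [8, 56]
SUB      → [-48]
PUSH 12  → [-48, 12]
POP      → [-48]
DUP      → [-48, -48]
SWAP     → [-48, -48]
SUB      → [0]
PUSH 31  → [0, 31]

0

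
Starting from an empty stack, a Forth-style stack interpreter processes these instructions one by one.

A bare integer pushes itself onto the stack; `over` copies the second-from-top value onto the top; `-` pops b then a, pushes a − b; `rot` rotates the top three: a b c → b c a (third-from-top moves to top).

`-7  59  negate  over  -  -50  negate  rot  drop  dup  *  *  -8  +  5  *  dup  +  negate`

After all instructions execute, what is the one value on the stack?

-7      [-7]
59      [-7, 59]
negate  [-7, -59]
over    [-7, -59, -7]
-       [-7, -52]
-50     [-7, -52, -50]
negate  [-7, -52, 50]
rot     [-52, 50, -7]
drop    [-52, 50]
dup     [-52, 50, 50]
*       [-52, 2500]
*       [-130000]
-8      [-130000, -8]
+       [-130008]
5       [-130008, 5]
*       [-650040]
dup     [-650040, -650040]
+       [-1300080]
negate  [1300080]

1300080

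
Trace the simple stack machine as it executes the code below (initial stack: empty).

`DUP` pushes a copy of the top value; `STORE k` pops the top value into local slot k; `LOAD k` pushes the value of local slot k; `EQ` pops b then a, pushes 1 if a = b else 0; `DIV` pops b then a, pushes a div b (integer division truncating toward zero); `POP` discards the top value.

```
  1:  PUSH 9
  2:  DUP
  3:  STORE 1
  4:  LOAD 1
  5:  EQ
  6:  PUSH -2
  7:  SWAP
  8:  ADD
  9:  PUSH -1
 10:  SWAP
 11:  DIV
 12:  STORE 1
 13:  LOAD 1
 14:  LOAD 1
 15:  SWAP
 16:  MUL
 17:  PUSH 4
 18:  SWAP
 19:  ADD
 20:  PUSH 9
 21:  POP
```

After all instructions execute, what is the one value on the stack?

5

PUSH 9  -> [9]
DUP     -> [9, 9]
STORE 1 -> [9]
LOAD 1  -> [9, 9]
EQ      -> [1]
PUSH -2 -> [1, -2]
SWAP    -> [-2, 1]
ADD     -> [-1]
PUSH -1 -> [-1, -1]
SWAP    -> [-1, -1]
DIV     -> [1]
STORE 1 -> []
LOAD 1  -> [1]
LOAD 1  -> [1, 1]
SWAP    -> [1, 1]
MUL     -> [1]
PUSH 4  -> [1, 4]
SWAP    -> [4, 1]
ADD     -> [5]
PUSH 9  -> [5, 9]
POP     -> [5]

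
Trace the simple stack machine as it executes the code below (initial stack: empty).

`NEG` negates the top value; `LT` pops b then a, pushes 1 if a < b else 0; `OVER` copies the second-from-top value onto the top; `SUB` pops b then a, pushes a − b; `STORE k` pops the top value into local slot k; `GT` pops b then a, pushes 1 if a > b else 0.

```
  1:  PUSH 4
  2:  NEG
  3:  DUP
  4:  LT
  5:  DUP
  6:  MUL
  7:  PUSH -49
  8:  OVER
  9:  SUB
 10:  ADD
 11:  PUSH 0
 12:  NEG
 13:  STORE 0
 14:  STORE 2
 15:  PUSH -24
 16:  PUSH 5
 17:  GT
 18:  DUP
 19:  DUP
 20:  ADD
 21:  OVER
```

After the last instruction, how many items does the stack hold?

PUSH 4   : [4]
NEG      : [-4]
DUP      : [-4, -4]
LT       : [0]
DUP      : [0, 0]
MUL      : [0]
PUSH -49 : [0, -49]
OVER     : [0, -49, 0]
SUB      : [0, -49]
ADD      : [-49]
PUSH 0   : [-49, 0]
NEG      : [-49, 0]
STORE 0  : [-49]
STORE 2  : []
PUSH -24 : [-24]
PUSH 5   : [-24, 5]
GT       : [0]
DUP      : [0, 0]
DUP      : [0, 0, 0]
ADD      : [0, 0]
OVER     : [0, 0, 0]

3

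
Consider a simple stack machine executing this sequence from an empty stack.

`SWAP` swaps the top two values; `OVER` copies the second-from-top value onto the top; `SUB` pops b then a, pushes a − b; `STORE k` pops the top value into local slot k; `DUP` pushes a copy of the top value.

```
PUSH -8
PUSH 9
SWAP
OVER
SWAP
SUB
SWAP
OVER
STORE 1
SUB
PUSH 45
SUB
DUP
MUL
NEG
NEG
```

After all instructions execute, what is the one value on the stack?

PUSH -8 → -8
PUSH 9  → -8 9
SWAP    → 9 -8
OVER    → 9 -8 9
SWAP    → 9 9 -8
SUB     → 9 17
SWAP    → 17 9
OVER    → 17 9 17
STORE 1 → 17 9
SUB     → 8
PUSH 45 → 8 45
SUB     → -37
DUP     → -37 -37
MUL     → 1369
NEG     → -1369
NEG     → 1369

1369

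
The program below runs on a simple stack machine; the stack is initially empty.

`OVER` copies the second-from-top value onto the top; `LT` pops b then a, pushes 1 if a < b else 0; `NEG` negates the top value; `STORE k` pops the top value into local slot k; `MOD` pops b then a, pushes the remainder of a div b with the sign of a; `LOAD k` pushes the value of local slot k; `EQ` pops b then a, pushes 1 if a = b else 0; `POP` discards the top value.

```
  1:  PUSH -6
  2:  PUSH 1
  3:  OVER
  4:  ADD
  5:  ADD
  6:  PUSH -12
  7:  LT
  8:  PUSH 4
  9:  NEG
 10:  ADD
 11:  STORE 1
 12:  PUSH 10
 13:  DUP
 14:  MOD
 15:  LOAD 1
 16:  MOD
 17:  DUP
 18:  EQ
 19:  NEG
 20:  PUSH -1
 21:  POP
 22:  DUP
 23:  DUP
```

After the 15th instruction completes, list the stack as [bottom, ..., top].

[0, -4]

PUSH -6  → [-6]
PUSH 1   → [-6, 1]
OVER     → [-6, 1, -6]
ADD      → [-6, -5]
ADD      → [-11]
PUSH -12 → [-11, -12]
LT       → [0]
PUSH 4   → [0, 4]
NEG      → [0, -4]
ADD      → [-4]
STORE 1  → []
PUSH 10  → [10]
DUP      → [10, 10]
MOD      → [0]
LOAD 1   → [0, -4]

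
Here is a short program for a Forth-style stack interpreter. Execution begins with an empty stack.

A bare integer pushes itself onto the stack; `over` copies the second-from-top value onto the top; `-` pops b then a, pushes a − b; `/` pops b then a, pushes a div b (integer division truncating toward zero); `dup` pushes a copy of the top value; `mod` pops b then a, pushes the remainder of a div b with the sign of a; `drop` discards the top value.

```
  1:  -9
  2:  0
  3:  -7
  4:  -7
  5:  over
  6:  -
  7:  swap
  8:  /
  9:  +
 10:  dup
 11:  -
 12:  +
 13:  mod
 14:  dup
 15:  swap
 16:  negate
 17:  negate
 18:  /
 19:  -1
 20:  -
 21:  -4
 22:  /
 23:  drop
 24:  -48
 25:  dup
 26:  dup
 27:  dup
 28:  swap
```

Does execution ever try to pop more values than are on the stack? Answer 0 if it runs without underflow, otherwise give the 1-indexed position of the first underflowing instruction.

-9   : [-9]
0    : [-9, 0]
-7   : [-9, 0, -7]
-7   : [-9, 0, -7, -7]
over : [-9, 0, -7, -7, -7]
-    : [-9, 0, -7, 0]
swap : [-9, 0, 0, -7]
/    : [-9, 0, 0]
+    : [-9, 0]
dup  : [-9, 0, 0]
-    : [-9, 0]
+    : [-9]
mod  — needs 2 operands, stack has 1 → underflow

13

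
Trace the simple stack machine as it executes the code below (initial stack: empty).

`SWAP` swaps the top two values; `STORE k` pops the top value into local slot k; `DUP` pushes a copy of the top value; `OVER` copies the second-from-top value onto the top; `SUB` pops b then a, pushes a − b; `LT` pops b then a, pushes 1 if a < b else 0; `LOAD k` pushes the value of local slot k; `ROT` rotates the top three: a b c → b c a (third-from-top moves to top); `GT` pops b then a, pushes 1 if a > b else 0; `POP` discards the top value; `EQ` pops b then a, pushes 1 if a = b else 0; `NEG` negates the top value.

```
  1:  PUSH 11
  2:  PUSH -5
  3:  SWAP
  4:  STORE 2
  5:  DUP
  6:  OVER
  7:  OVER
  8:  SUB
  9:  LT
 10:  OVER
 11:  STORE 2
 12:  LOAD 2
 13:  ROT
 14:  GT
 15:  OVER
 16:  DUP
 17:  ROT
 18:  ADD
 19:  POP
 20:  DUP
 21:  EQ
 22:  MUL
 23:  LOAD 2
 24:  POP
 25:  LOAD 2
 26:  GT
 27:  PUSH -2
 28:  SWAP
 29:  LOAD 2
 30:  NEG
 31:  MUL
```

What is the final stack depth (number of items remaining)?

2

PUSH 11 -> 11
PUSH -5 -> 11 -5
SWAP    -> -5 11
STORE 2 -> -5
DUP     -> -5 -5
OVER    -> -5 -5 -5
OVER    -> -5 -5 -5 -5
SUB     -> -5 -5 0
LT      -> -5 1
OVER    -> -5 1 -5
STORE 2 -> -5 1
LOAD 2  -> -5 1 -5
ROT     -> 1 -5 -5
GT      -> 1 0
OVER    -> 1 0 1
DUP     -> 1 0 1 1
ROT     -> 1 1 1 0
ADD     -> 1 1 1
POP     -> 1 1
DUP     -> 1 1 1
EQ      -> 1 1
MUL     -> 1
LOAD 2  -> 1 -5
POP     -> 1
LOAD 2  -> 1 -5
GT      -> 1
PUSH -2 -> 1 -2
SWAP    -> -2 1
LOAD 2  -> -2 1 -5
NEG     -> -2 1 5
MUL     -> -2 5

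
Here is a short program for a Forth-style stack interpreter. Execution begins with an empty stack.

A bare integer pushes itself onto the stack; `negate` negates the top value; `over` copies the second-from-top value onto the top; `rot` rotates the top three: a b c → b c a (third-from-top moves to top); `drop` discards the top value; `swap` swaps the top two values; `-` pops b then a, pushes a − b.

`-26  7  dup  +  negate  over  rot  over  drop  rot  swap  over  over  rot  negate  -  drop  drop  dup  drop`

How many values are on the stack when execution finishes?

2

-26    : [-26]
7      : [-26, 7]
dup    : [-26, 7, 7]
+      : [-26, 14]
negate : [-26, -14]
over   : [-26, -14, -26]
rot    : [-14, -26, -26]
over   : [-14, -26, -26, -26]
drop   : [-14, -26, -26]
rot    : [-26, -26, -14]
swap   : [-26, -14, -26]
over   : [-26, -14, -26, -14]
over   : [-26, -14, -26, -14, -26]
rot    : [-26, -14, -14, -26, -26]
negate : [-26, -14, -14, -26, 26]
-      : [-26, -14, -14, -52]
drop   : [-26, -14, -14]
drop   : [-26, -14]
dup    : [-26, -14, -14]
drop   : [-26, -14]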